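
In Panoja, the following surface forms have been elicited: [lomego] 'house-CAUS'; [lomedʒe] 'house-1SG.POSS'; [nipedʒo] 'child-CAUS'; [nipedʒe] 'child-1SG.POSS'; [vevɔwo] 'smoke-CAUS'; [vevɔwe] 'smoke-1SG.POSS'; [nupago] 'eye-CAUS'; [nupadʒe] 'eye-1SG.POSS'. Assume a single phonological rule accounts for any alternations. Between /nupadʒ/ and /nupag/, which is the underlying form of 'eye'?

/nupag/

The root 'eye' surfaces as [nupago] and [nupadʒe], with a stem-final [g] ~ [dʒ] alternation.
But 'child' keeps [dʒ] in both environments ([nipedʒo], [nipedʒe]), so there is no rule changing /dʒ/ to [g] before the CAUS suffix.
Therefore /g/ is basic and [dʒ] is derived by palatalization before a front vowel (/g/ becomes palato-alveolar [dʒ] before a front vowel).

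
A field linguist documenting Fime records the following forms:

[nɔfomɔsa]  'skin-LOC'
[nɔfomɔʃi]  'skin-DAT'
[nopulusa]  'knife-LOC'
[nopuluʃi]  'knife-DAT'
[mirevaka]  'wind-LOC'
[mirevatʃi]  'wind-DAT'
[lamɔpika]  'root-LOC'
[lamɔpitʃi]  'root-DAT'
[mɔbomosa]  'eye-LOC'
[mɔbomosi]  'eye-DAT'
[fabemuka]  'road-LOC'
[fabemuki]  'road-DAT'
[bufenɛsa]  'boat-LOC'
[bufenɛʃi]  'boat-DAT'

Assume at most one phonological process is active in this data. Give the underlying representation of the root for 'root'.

/lamɔpitʃ/

In [lamɔpika] and [lamɔpitʃi] the final segment of 'root' alternates: [k] ~ [tʃ].
The stem 'road' ([fabemuka], [fabemuki]) shows [k] unchanged in both environments, so [k] cannot be basic with [tʃ] derived before the DAT suffix.
The underlying segment must be /tʃ/; palato-alveolar /tʃ/ and /ʃ/ become [k] and [s] when no front vowel follows, yielding [k] there.
So 'root' = /lamɔpitʃ/.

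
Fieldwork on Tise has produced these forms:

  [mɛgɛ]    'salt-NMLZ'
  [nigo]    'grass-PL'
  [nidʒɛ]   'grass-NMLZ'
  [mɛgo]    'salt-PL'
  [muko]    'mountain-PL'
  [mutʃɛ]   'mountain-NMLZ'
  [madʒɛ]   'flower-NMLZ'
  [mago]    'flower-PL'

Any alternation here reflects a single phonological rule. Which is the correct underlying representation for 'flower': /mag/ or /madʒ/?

/madʒ/

The root 'flower' surfaces as [madʒɛ] and [mago], with a stem-final [dʒ] ~ [g] alternation.
If /g/ were underlying and a rule turned it into [dʒ] before the NMLZ suffix, 'salt' would also alternate; but it has [g] in both [mɛgɛ] and [mɛgo].
Therefore /dʒ/ is basic and [g] is derived by depalatalization (palato-alveolar /tʃ/ and /dʒ/ become [k] and [g] when no front vowel follows).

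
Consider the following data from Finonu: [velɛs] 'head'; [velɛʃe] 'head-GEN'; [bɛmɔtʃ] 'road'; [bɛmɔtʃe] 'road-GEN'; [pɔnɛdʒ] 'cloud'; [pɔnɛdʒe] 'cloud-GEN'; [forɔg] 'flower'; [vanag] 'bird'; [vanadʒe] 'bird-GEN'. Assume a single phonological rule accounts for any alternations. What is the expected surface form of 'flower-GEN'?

[forɔdʒe]

In [vanag] and [vanadʒe] the final segment of 'bird' alternates: [g] ~ [dʒ].
If /dʒ/ were underlying and a rule turned it into [g] in isolation, 'cloud' would also alternate; but it has [dʒ] in both [pɔnɛdʒ] and [pɔnɛdʒe].
So /g/ is underlying, and a rule of palatalization before a front vowel — /g/ and /s/ become palato-alveolar [dʒ] and [ʃ] before a front vowel — gives [dʒ].
The one attested form of 'flower', [forɔg], shows underlying /forɔg/. Applying the same rule before a front vowel gives [forɔdʒe].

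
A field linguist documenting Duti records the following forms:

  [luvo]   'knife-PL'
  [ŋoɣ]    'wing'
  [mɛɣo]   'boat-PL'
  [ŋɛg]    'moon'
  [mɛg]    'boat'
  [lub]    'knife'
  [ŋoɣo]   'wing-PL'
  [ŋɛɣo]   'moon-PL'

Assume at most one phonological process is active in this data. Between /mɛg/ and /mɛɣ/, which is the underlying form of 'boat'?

/mɛg/

The root 'boat' surfaces as [mɛɣo] and [mɛg], with a stem-final [ɣ] ~ [g] alternation.
Compare 'wing', with invariant [ɣ] in [ŋoɣo] and [ŋoɣ]: an analysis with underlying /ɣ/ and a rule producing [g] in isolation would wrongly predict alternation here too.
The alternation reflects intervocalic spirantization: voiced stops become fricatives between vowels. /g/ is underlying.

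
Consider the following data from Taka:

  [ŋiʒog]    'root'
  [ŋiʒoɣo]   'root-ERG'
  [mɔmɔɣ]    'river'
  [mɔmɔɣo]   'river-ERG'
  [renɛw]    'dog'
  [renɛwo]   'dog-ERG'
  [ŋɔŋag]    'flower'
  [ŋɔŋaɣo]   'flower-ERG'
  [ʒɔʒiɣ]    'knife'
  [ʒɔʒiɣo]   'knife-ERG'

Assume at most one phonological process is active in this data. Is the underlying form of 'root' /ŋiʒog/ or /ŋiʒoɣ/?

'root' shows [g] ~ [ɣ] at the end of the stem ([ŋiʒog] vs [ŋiʒoɣo]).
Compare 'knife', with invariant [ɣ] in [ʒɔʒiɣ] and [ʒɔʒiɣo]: an analysis with underlying /ɣ/ and a rule producing [g] in isolation would wrongly predict alternation here too.
Therefore /g/ is basic and [ɣ] is derived by intervocalic spirantization (voiced stops become fricatives between vowels).

/ŋiʒog/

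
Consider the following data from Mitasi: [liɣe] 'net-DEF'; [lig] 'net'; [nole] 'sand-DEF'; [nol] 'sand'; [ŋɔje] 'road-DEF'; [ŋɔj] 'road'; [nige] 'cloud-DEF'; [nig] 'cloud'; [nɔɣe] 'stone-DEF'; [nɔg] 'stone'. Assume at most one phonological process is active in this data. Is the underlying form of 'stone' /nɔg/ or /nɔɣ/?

The stem for 'stone' ends in [ɣ] in [nɔɣe] but [g] in [nɔg].
But 'cloud' keeps [g] in both environments ([nige], [nig]), so there is no rule changing /g/ to [ɣ] before the DEF suffix.
Therefore /ɣ/ is basic and [g] is derived by word-final hardening (voiced fricatives become stops word-finally).

/nɔɣ/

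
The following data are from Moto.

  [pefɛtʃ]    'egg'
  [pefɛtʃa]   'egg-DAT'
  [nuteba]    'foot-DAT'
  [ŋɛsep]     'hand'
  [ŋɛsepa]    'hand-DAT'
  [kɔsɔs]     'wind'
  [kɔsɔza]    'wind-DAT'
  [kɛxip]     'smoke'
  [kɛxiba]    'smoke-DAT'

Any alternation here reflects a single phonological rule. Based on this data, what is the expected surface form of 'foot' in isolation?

[nutep]

'smoke' shows [p] ~ [b] at the end of the stem ([kɛxip] vs [kɛxiba]).
Compare 'hand', with invariant [p] in [ŋɛsep] and [ŋɛsepa]: an analysis with underlying /p/ and a rule producing [b] before the DAT suffix would wrongly predict alternation here too.
The underlying segment must be /b/; voiced obstruents become voiceless word-finally, yielding [p] there.
The one attested form of 'foot', [nuteba], shows underlying /nuteb/. Applying the same rule word-finally gives [nutep].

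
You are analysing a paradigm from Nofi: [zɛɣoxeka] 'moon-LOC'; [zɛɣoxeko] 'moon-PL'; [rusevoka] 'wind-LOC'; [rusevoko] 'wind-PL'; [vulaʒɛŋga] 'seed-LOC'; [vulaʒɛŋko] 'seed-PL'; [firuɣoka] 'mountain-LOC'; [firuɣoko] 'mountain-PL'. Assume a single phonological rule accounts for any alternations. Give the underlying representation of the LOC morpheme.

The LOC morpheme has two allomorphs, [-ga] and [-ka].
By contrast the PL suffix keeps its initial [k] throughout — that segment must be underlying.
So the underlying form is /-ga/, and voiced stops become voiceless after a vowel.

/-ga/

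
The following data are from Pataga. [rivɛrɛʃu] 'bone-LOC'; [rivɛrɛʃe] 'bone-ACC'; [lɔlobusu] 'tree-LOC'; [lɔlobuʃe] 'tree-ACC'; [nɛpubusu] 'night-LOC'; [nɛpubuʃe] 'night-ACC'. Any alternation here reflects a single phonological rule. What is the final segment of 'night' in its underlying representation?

'night' shows [s] ~ [ʃ] at the end of the stem ([nɛpubusu] vs [nɛpubuʃe]).
If /ʃ/ were underlying and a rule turned it into [s] before the LOC suffix, 'bone' would also alternate; but it has [ʃ] in both [rivɛrɛʃu] and [rivɛrɛʃe].
Therefore /s/ is basic and [ʃ] is derived by palatalization before a front vowel (/s/ becomes palato-alveolar [ʃ] before a front vowel).

/s/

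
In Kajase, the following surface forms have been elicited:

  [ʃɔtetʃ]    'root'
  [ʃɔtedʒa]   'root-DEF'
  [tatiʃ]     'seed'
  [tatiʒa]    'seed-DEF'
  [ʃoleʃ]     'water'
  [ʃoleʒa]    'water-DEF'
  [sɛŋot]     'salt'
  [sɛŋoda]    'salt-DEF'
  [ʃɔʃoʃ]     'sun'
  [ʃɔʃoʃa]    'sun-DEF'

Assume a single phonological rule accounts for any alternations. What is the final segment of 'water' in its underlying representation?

The stem for 'water' ends in [ʃ] in [ʃoleʃ] but [ʒ] in [ʃoleʒa].
The stem 'sun' ([ʃɔʃoʃ], [ʃɔʃoʃa]) shows [ʃ] unchanged in both environments, so [ʃ] cannot be basic with [ʒ] derived before the DEF suffix.
Therefore /ʒ/ is basic and [ʃ] is derived by word-final obstruent devoicing (voiced obstruents become voiceless word-finally).

/ʒ/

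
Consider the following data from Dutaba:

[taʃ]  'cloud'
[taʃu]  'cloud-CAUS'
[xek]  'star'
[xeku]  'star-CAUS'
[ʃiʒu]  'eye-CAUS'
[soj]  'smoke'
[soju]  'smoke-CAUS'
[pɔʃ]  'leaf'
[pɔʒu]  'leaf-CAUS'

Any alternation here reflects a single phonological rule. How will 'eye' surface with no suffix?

'leaf' shows [ʃ] ~ [ʒ] at the end of the stem ([pɔʃ] vs [pɔʒu]).
The stem 'cloud' ([taʃ], [taʃu]) shows [ʃ] unchanged in both environments, so [ʃ] cannot be basic with [ʒ] derived before the CAUS suffix.
The underlying segment must be /ʒ/; voiced obstruents become voiceless word-finally, yielding [ʃ] there.
From [ʃiʒu] the stem 'eye' is /ʃiʒ/; word-finally this yields [ʃiʃ].

[ʃiʃ]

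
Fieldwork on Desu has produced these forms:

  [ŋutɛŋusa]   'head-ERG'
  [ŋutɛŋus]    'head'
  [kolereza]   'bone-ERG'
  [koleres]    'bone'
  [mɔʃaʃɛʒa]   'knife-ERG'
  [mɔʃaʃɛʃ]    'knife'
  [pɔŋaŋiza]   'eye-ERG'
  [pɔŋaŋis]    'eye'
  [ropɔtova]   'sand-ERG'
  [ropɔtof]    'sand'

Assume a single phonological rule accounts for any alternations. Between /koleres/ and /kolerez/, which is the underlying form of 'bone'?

/kolerez/

The stem for 'bone' ends in [z] in [kolereza] but [s] in [koleres].
Compare 'head', with invariant [s] in [ŋutɛŋusa] and [ŋutɛŋus]: an analysis with underlying /s/ and a rule producing [z] before the ERG suffix would wrongly predict alternation here too.
The alternation reflects word-final obstruent devoicing: voiced obstruents become voiceless word-finally. /z/ is underlying.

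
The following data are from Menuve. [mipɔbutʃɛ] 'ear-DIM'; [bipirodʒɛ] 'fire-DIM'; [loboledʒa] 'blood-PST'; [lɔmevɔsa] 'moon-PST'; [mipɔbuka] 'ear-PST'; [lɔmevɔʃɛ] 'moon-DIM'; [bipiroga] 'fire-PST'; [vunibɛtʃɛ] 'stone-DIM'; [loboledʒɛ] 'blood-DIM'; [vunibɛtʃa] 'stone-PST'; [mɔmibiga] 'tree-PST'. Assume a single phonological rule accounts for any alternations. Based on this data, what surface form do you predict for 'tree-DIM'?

The stem for 'fire' ends in [dʒ] in [bipirodʒɛ] but [g] in [bipiroga].
The stem 'blood' ([loboledʒɛ], [loboledʒa]) shows [dʒ] unchanged in both environments, so [dʒ] cannot be basic with [g] derived before the PST suffix.
The alternation reflects palatalization before a front vowel: /k/, /g/ and /s/ become palato-alveolar [tʃ], [dʒ] and [ʃ] before a front vowel. /g/ is underlying.
From [mɔmibiga] the stem 'tree' is /mɔmibig/; before a front vowel this yields [mɔmibidʒɛ].

[mɔmibidʒɛ]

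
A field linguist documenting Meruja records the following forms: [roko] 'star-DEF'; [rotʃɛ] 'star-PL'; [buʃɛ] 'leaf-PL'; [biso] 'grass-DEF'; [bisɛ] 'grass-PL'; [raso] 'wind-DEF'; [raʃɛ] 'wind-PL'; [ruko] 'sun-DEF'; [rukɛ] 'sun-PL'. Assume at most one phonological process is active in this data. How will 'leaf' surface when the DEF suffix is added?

'wind' shows [s] ~ [ʃ] at the end of the stem ([raso] vs [raʃɛ]).
If /s/ were underlying and a rule turned it into [ʃ] before the PL suffix, 'grass' would also alternate; but it has [s] in both [biso] and [bisɛ].
The underlying segment must be /ʃ/; palato-alveolar /tʃ/ and /ʃ/ become [k] and [s] when no front vowel follows, yielding [s] there.
From [buʃɛ] the stem 'leaf' is /buʃ/; when no front vowel follows this yields [buso].

[buso]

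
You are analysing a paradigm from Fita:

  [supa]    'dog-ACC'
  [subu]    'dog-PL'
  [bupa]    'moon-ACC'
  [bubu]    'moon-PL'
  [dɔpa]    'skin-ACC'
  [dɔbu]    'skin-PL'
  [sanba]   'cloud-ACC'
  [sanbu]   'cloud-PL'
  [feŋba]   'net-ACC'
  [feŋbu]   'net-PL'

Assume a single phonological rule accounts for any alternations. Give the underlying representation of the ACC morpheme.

The ACC suffix surfaces as [-ba] and [-pa], depending on the final segment of the stem.
By contrast the PL suffix keeps its initial [b] throughout — that segment must be underlying.
The ACC suffix is therefore /-pa/ underlyingly, with post-nasal voicing: voiceless stops become voiced after a nasal.

/-pa/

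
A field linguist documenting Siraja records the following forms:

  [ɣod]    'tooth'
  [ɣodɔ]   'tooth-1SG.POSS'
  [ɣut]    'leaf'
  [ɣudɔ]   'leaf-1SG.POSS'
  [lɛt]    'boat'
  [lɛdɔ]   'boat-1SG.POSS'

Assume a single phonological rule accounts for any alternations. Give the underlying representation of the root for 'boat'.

/lɛt/

'boat' shows [t] ~ [d] at the end of the stem ([lɛt] vs [lɛdɔ]).
But 'tooth' keeps [d] in both environments ([ɣod], [ɣodɔ]), so there is no rule changing /d/ to [t] in isolation.
Therefore /t/ is basic and [d] is derived by intervocalic voicing (voiceless stops become voiced between vowels).
The underlying form of 'boat' is therefore /lɛt/.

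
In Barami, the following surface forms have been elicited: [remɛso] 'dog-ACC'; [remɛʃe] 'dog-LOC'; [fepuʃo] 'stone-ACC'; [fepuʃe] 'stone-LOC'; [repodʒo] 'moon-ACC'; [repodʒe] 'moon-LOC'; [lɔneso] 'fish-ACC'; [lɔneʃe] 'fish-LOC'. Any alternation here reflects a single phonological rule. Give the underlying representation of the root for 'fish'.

/lɔnes/

'fish' shows [s] ~ [ʃ] at the end of the stem ([lɔneso] vs [lɔneʃe]).
The stem 'stone' ([fepuʃo], [fepuʃe]) shows [ʃ] unchanged in both environments, so [ʃ] cannot be basic with [s] derived before the ACC suffix.
Therefore /s/ is basic and [ʃ] is derived by palatalization before a front vowel (/s/ becomes palato-alveolar [ʃ] before a front vowel).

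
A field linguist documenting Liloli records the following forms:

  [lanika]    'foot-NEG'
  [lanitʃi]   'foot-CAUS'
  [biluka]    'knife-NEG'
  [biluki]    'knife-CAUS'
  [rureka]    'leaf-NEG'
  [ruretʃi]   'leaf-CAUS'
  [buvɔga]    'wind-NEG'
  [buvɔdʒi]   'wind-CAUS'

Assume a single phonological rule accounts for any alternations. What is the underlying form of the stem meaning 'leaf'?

/ruretʃ/

In [rureka] and [ruretʃi] the final segment of 'leaf' alternates: [k] ~ [tʃ].
But 'knife' keeps [k] in both environments ([biluka], [biluki]), so there is no rule changing /k/ to [tʃ] before the CAUS suffix.
The alternation reflects depalatalization: palato-alveolar /tʃ/ and /dʒ/ become [k] and [g] when no front vowel follows. /tʃ/ is underlying.
Hence 'leaf' is /ruretʃ/ underlyingly.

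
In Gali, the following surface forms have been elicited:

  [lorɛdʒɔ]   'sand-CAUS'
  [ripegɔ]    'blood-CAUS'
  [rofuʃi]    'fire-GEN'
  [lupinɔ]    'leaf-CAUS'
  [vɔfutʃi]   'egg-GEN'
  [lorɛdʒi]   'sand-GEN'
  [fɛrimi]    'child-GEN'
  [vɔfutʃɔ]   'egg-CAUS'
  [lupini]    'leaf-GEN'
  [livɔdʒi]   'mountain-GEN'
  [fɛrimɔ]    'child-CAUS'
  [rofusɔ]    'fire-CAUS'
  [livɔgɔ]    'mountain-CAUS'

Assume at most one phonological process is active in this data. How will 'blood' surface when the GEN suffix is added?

[ripedʒi]

The root 'mountain' surfaces as [livɔgɔ] and [livɔdʒi], with a stem-final [g] ~ [dʒ] alternation.
But 'sand' keeps [dʒ] in both environments ([lorɛdʒɔ], [lorɛdʒi]), so there is no rule changing /dʒ/ to [g] before the CAUS suffix.
The underlying segment must be /g/; /g/ and /s/ become palato-alveolar [dʒ] and [ʃ] before a front vowel, yielding [dʒ] there.
The one attested form of 'blood', [ripegɔ], shows underlying /ripeg/. Applying the same rule before a front vowel gives [ripedʒi].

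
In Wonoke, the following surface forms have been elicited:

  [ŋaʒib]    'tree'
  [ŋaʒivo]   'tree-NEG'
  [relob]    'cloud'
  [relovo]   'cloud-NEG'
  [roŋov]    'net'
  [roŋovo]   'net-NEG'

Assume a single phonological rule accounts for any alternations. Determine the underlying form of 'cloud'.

/relob/

The root 'cloud' surfaces as [relob] and [relovo], with a stem-final [b] ~ [v] alternation.
If /v/ were underlying and a rule turned it into [b] in isolation, 'net' would also alternate; but it has [v] in both [roŋov] and [roŋovo].
The underlying segment must be /b/; voiced stops become fricatives between vowels, yielding [v] there.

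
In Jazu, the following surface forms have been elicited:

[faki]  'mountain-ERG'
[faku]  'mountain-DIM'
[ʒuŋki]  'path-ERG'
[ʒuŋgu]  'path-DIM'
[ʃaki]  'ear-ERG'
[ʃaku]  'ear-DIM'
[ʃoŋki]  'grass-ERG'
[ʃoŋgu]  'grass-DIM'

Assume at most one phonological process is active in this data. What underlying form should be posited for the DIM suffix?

/-gu/

The DIM morpheme has two allomorphs, [-gu] and [-ku].
By contrast the ERG suffix keeps its initial [k] throughout — that segment must be underlying.
The DIM suffix is therefore /-gu/ underlyingly, with post-vocalic devoicing: voiced stops become voiceless after a vowel.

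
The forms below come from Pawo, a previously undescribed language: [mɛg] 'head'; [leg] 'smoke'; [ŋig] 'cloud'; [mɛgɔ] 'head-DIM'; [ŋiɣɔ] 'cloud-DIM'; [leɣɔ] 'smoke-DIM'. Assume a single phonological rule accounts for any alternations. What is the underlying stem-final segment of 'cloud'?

/ɣ/

'cloud' shows [ɣ] ~ [g] at the end of the stem ([ŋiɣɔ] vs [ŋig]).
The stem 'head' ([mɛgɔ], [mɛg]) shows [g] unchanged in both environments, so [g] cannot be basic with [ɣ] derived before the DIM suffix.
So /ɣ/ is underlying, and a rule of word-final hardening — voiced fricatives become stops word-finally — gives [g].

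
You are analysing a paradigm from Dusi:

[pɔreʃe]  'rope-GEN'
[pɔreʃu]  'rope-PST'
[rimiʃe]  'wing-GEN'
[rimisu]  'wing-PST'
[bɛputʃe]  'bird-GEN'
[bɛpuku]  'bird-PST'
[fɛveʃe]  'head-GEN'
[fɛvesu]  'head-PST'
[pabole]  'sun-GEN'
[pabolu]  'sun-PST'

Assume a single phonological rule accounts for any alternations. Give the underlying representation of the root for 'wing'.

/rimis/

'wing' shows [ʃ] ~ [s] at the end of the stem ([rimiʃe] vs [rimisu]).
Compare 'rope', with invariant [ʃ] in [pɔreʃe] and [pɔreʃu]: an analysis with underlying /ʃ/ and a rule producing [s] before the PST suffix would wrongly predict alternation here too.
Therefore /s/ is basic and [ʃ] is derived by palatalization before a front vowel (/k/ and /s/ become palato-alveolar [tʃ] and [ʃ] before a front vowel).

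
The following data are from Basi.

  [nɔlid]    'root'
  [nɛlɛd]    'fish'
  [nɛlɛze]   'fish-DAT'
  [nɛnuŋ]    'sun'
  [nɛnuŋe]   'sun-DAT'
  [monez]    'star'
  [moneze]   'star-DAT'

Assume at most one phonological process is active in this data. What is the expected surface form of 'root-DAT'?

[nɔlize]

The stem for 'fish' ends in [d] in [nɛlɛd] but [z] in [nɛlɛze].
Compare 'star', with invariant [z] in [monez] and [moneze]: an analysis with underlying /z/ and a rule producing [d] in isolation would wrongly predict alternation here too.
The alternation reflects intervocalic spirantization: voiced stops become fricatives between vowels. /d/ is underlying.
The one attested form of 'root', [nɔlid], shows underlying /nɔlid/. Applying the same rule between vowels gives [nɔlize].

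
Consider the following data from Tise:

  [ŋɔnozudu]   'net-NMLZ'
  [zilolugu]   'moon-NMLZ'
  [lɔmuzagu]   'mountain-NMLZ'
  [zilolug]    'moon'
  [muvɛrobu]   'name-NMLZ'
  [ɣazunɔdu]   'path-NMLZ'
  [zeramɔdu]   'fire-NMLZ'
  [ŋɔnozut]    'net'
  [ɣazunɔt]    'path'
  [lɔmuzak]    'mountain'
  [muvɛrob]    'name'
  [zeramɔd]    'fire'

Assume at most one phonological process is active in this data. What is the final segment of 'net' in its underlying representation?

The root 'net' surfaces as [ŋɔnozut] and [ŋɔnozudu], with a stem-final [t] ~ [d] alternation.
But 'fire' keeps [d] in both environments ([zeramɔd], [zeramɔdu]), so there is no rule changing /d/ to [t] in isolation.
So /t/ is underlying, and a rule of intervocalic voicing — voiceless stops become voiced between vowels — gives [d].

/t/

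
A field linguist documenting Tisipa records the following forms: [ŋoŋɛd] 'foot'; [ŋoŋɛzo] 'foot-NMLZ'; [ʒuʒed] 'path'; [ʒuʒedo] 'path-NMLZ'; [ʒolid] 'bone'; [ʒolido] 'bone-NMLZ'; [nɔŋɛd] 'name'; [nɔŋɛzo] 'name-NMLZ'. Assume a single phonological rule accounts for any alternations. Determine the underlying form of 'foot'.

In [ŋoŋɛd] and [ŋoŋɛzo] the final segment of 'foot' alternates: [d] ~ [z].
Compare 'path', with invariant [d] in [ʒuʒed] and [ʒuʒedo]: an analysis with underlying /d/ and a rule producing [z] before the NMLZ suffix would wrongly predict alternation here too.
So /z/ is underlying, and a rule of word-final hardening — voiced fricatives become stops word-finally — gives [d].

/ŋoŋɛz/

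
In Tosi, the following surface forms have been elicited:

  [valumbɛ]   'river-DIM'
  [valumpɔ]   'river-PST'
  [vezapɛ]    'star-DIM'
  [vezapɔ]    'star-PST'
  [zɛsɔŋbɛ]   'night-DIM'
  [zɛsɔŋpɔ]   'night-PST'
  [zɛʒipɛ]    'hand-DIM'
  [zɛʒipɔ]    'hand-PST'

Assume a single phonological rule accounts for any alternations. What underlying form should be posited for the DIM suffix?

/-bɛ/

The DIM suffix surfaces as [-bɛ] and [-pɛ], depending on the final segment of the stem.
The PST suffix, which begins with [p], is invariant after every stem; so [p] is not altered by any rule here.
The DIM suffix is therefore /-bɛ/ underlyingly, with post-vocalic devoicing: voiced stops become voiceless after a vowel.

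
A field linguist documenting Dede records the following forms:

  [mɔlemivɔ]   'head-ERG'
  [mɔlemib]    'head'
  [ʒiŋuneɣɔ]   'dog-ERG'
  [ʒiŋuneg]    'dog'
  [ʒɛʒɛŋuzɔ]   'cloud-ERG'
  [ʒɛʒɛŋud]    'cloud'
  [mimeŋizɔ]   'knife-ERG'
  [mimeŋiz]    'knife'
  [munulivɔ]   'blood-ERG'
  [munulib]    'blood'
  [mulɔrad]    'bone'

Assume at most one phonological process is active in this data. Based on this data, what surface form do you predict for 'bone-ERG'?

[mulɔrazɔ]

In [ʒɛʒɛŋuzɔ] and [ʒɛʒɛŋud] the final segment of 'cloud' alternates: [z] ~ [d].
The stem 'knife' ([mimeŋizɔ], [mimeŋiz]) shows [z] unchanged in both environments, so [z] cannot be basic with [d] derived in isolation.
Therefore /d/ is basic and [z] is derived by intervocalic spirantization (voiced stops become fricatives between vowels).
The one attested form of 'bone', [mulɔrad], shows underlying /mulɔrad/. Applying the same rule between vowels gives [mulɔrazɔ].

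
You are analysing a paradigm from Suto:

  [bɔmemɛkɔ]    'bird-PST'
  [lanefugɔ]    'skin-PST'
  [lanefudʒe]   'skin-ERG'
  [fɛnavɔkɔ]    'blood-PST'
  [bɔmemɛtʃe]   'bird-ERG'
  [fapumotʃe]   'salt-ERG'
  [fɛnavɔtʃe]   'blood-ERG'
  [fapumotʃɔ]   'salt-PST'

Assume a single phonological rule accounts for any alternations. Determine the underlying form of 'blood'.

/fɛnavɔk/

The root 'blood' surfaces as [fɛnavɔkɔ] and [fɛnavɔtʃe], with a stem-final [k] ~ [tʃ] alternation.
If /tʃ/ were underlying and a rule turned it into [k] before the PST suffix, 'salt' would also alternate; but it has [tʃ] in both [fapumotʃɔ] and [fapumotʃe].
The underlying segment must be /k/; /k/ and /g/ become palato-alveolar [tʃ] and [dʒ] before a front vowel, yielding [tʃ] there.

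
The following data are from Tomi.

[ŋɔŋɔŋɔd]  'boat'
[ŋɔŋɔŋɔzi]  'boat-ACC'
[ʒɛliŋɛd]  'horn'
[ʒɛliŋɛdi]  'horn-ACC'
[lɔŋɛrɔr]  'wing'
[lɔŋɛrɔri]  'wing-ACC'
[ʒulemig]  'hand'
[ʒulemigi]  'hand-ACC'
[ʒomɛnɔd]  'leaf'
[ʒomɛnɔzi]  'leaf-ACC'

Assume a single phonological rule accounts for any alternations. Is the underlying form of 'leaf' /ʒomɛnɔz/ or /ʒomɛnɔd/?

/ʒomɛnɔz/

The root 'leaf' surfaces as [ʒomɛnɔd] and [ʒomɛnɔzi], with a stem-final [d] ~ [z] alternation.
The stem 'horn' ([ʒɛliŋɛd], [ʒɛliŋɛdi]) shows [d] unchanged in both environments, so [d] cannot be basic with [z] derived before the ACC suffix.
Therefore /z/ is basic and [d] is derived by word-final hardening (voiced fricatives become stops word-finally).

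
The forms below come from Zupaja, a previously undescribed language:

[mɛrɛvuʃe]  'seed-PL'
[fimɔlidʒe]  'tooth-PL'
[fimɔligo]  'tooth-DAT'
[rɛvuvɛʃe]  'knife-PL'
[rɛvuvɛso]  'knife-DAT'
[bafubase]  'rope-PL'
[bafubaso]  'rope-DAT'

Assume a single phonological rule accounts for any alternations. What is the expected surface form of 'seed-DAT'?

[mɛrɛvuso]

'knife' shows [ʃ] ~ [s] at the end of the stem ([rɛvuvɛʃe] vs [rɛvuvɛso]).
If /s/ were underlying and a rule turned it into [ʃ] before the PL suffix, 'rope' would also alternate; but it has [s] in both [bafubase] and [bafubaso].
The underlying segment must be /ʃ/; palato-alveolar /dʒ/ and /ʃ/ become [g] and [s] when no front vowel follows, yielding [s] there.
The one attested form of 'seed', [mɛrɛvuʃe], shows underlying /mɛrɛvuʃ/. Applying the same rule when no front vowel follows gives [mɛrɛvuso].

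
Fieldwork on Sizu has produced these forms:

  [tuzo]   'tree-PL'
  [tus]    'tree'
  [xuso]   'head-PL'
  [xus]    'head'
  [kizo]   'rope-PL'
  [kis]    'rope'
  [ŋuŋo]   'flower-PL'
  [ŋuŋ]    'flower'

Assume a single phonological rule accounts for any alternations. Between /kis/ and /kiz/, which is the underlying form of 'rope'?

In [kizo] and [kis] the final segment of 'rope' alternates: [z] ~ [s].
If /s/ were underlying and a rule turned it into [z] before the PL suffix, 'head' would also alternate; but it has [s] in both [xuso] and [xus].
Therefore /z/ is basic and [s] is derived by word-final obstruent devoicing (voiced obstruents become voiceless word-finally).

/kiz/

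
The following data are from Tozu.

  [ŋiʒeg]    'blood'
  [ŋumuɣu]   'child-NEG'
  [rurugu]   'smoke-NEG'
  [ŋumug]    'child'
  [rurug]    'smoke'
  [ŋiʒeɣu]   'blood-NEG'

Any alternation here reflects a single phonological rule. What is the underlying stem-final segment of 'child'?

The stem for 'child' ends in [ɣ] in [ŋumuɣu] but [g] in [ŋumug].
Compare 'smoke', with invariant [g] in [rurugu] and [rurug]: an analysis with underlying /g/ and a rule producing [ɣ] before the NEG suffix would wrongly predict alternation here too.
So /ɣ/ is underlying, and a rule of word-final hardening — voiced fricatives become stops word-finally — gives [g].

/ɣ/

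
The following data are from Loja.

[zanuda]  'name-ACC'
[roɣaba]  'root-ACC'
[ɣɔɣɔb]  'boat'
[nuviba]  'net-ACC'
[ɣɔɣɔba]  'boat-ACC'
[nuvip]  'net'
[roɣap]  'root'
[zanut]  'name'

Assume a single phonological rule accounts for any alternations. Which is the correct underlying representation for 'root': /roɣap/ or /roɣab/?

'root' shows [b] ~ [p] at the end of the stem ([roɣaba] vs [roɣap]).
Compare 'boat', with invariant [b] in [ɣɔɣɔba] and [ɣɔɣɔb]: an analysis with underlying /b/ and a rule producing [p] in isolation would wrongly predict alternation here too.
The underlying segment must be /p/; voiceless stops become voiced between vowels, yielding [b] there.

/roɣap/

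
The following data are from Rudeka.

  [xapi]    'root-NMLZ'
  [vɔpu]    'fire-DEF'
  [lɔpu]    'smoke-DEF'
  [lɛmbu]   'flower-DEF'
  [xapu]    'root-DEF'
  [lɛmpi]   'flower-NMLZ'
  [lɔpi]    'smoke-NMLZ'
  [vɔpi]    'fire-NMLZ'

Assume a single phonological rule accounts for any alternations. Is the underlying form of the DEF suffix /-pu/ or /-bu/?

The DEF morpheme has two allomorphs, [-bu] and [-pu].
By contrast the NMLZ suffix keeps its initial [p] throughout — that segment must be underlying.
The DEF suffix is therefore /-bu/ underlyingly, with post-vocalic devoicing: voiced stops become voiceless after a vowel.

/-bu/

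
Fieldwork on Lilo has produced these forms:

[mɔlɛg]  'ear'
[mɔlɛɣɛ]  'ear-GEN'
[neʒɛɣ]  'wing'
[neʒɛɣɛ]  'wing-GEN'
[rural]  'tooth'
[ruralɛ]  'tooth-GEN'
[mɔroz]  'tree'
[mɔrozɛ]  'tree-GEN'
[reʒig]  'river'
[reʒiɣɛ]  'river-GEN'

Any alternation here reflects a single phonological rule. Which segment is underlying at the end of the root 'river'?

/g/

The stem for 'river' ends in [g] in [reʒig] but [ɣ] in [reʒiɣɛ].
But 'wing' keeps [ɣ] in both environments ([neʒɛɣ], [neʒɛɣɛ]), so there is no rule changing /ɣ/ to [g] in isolation.
Therefore /g/ is basic and [ɣ] is derived by intervocalic spirantization (voiced stops become fricatives between vowels).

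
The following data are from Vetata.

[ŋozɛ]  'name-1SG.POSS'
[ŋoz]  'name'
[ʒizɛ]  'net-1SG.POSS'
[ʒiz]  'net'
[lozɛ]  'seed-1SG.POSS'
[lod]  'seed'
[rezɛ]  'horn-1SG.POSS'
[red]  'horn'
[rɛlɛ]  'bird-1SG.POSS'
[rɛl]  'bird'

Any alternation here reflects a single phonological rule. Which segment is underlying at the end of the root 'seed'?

'seed' shows [z] ~ [d] at the end of the stem ([lozɛ] vs [lod]).
Compare 'name', with invariant [z] in [ŋozɛ] and [ŋoz]: an analysis with underlying /z/ and a rule producing [d] in isolation would wrongly predict alternation here too.
The underlying segment must be /d/; voiced stops become fricatives between vowels, yielding [z] there.

/d/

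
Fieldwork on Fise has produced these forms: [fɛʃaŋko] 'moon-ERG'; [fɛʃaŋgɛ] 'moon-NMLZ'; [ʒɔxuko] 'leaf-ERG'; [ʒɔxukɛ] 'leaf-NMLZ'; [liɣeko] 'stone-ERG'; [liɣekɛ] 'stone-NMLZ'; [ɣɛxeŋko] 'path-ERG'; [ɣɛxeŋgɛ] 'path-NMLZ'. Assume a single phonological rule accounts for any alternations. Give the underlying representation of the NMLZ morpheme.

/-gɛ/

The NMLZ morpheme has two allomorphs, [-gɛ] and [-kɛ].
By contrast the ERG suffix keeps its initial [k] throughout — that segment must be underlying.
The NMLZ suffix is therefore /-gɛ/ underlyingly, with post-vocalic devoicing: voiced stops become voiceless after a vowel.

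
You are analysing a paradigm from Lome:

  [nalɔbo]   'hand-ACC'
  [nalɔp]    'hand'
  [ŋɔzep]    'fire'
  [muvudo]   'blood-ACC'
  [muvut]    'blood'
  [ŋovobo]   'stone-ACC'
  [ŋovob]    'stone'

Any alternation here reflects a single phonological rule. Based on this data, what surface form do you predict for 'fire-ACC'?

In [nalɔbo] and [nalɔp] the final segment of 'hand' alternates: [b] ~ [p].
If /b/ were underlying and a rule turned it into [p] in isolation, 'stone' would also alternate; but it has [b] in both [ŋovobo] and [ŋovob].
The underlying segment must be /p/; voiceless stops become voiced between vowels, yielding [b] there.
The one attested form of 'fire', [ŋɔzep], shows underlying /ŋɔzep/. Applying the same rule between vowels gives [ŋɔzebo].

[ŋɔzebo]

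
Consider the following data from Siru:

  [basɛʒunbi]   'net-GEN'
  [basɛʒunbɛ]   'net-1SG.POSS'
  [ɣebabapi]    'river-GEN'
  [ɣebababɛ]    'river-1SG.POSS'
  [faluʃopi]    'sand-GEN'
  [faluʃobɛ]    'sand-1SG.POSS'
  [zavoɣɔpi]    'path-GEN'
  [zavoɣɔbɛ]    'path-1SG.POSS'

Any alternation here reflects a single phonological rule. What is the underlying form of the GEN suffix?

The GEN suffix surfaces as [-bi] and [-pi], depending on the final segment of the stem.
The 1SG.POSS suffix, which begins with [b], is invariant after every stem; so [b] is not altered by any rule here.
So the underlying form is /-pi/, and voiceless stops become voiced after a nasal.

/-pi/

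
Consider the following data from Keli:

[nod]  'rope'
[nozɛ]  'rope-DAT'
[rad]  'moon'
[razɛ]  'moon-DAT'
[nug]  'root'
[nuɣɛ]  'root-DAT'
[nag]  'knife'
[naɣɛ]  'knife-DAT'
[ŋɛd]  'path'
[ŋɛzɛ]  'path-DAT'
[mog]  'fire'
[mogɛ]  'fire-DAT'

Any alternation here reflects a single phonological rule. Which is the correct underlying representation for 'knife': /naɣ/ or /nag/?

/naɣ/

'knife' shows [g] ~ [ɣ] at the end of the stem ([nag] vs [naɣɛ]).
But 'fire' keeps [g] in both environments ([mog], [mogɛ]), so there is no rule changing /g/ to [ɣ] before the DAT suffix.
Therefore /ɣ/ is basic and [g] is derived by word-final hardening (voiced fricatives become stops word-finally).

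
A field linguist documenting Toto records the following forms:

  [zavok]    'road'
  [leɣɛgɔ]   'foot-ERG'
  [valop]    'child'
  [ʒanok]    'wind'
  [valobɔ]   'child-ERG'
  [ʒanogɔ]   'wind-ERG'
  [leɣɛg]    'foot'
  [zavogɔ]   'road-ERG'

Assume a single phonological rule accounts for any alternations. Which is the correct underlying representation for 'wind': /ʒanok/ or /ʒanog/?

/ʒanok/

The root 'wind' surfaces as [ʒanok] and [ʒanogɔ], with a stem-final [k] ~ [g] alternation.
The stem 'foot' ([leɣɛg], [leɣɛgɔ]) shows [g] unchanged in both environments, so [g] cannot be basic with [k] derived in isolation.
The alternation reflects intervocalic voicing: voiceless stops become voiced between vowels. /k/ is underlying.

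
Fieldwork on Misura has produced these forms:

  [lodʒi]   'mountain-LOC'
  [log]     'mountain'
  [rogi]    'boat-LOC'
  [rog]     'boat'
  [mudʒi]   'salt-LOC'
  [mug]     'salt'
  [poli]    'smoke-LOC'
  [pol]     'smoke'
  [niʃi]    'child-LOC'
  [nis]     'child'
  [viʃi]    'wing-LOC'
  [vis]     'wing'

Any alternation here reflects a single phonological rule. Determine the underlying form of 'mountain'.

/lodʒ/

In [lodʒi] and [log] the final segment of 'mountain' alternates: [dʒ] ~ [g].
If /g/ were underlying and a rule turned it into [dʒ] before the LOC suffix, 'boat' would also alternate; but it has [g] in both [rogi] and [rog].
Therefore /dʒ/ is basic and [g] is derived by depalatalization (palato-alveolar /dʒ/ and /ʃ/ become [g] and [s] when no front vowel follows).
Hence 'mountain' is /lodʒ/ underlyingly.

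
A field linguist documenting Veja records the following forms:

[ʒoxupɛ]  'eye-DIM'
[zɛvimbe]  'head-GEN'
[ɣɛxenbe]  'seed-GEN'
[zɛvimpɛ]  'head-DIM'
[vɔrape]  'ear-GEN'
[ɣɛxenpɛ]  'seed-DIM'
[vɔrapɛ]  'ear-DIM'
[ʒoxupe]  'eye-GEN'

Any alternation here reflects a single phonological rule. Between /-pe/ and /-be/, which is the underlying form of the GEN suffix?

/-be/

The GEN suffix surfaces as [-be] and [-pe], depending on the final segment of the stem.
By contrast the DIM suffix keeps its initial [p] throughout — that segment must be underlying.
The GEN suffix is therefore /-be/ underlyingly, with post-vocalic devoicing: voiced stops become voiceless after a vowel.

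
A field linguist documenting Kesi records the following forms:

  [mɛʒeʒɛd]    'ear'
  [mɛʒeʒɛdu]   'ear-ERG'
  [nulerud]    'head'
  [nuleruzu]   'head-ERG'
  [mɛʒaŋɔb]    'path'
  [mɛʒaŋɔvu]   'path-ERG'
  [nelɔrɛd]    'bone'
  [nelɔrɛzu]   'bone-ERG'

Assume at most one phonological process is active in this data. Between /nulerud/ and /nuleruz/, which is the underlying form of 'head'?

In [nulerud] and [nuleruzu] the final segment of 'head' alternates: [d] ~ [z].
Compare 'ear', with invariant [d] in [mɛʒeʒɛd] and [mɛʒeʒɛdu]: an analysis with underlying /d/ and a rule producing [z] before the ERG suffix would wrongly predict alternation here too.
The alternation reflects word-final hardening: voiced fricatives become stops word-finally. /z/ is underlying.

/nuleruz/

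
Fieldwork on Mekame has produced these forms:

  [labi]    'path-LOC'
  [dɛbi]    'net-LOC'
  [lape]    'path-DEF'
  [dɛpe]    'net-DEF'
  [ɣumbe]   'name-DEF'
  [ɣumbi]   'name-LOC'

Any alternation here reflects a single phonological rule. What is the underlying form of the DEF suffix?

/-pe/

The DEF morpheme has two allomorphs, [-be] and [-pe].
The LOC suffix, which begins with [b], is invariant after every stem; so [b] is not altered by any rule here.
The DEF suffix is therefore /-pe/ underlyingly, with post-nasal voicing: voiceless stops become voiced after a nasal.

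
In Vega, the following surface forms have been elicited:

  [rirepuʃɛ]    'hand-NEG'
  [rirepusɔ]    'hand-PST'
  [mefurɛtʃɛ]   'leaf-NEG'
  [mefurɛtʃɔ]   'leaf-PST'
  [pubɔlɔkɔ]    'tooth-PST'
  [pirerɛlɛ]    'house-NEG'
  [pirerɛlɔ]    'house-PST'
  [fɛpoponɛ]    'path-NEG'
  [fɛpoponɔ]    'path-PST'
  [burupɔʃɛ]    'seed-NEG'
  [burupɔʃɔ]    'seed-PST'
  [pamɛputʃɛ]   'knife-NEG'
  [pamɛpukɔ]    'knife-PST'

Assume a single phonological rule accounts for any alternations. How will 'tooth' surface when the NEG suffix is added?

The stem for 'knife' ends in [tʃ] in [pamɛputʃɛ] but [k] in [pamɛpukɔ].
But 'leaf' keeps [tʃ] in both environments ([mefurɛtʃɛ], [mefurɛtʃɔ]), so there is no rule changing /tʃ/ to [k] before the PST suffix.
Therefore /k/ is basic and [tʃ] is derived by palatalization before a front vowel (/k/ and /s/ become palato-alveolar [tʃ] and [ʃ] before a front vowel).
The one attested form of 'tooth', [pubɔlɔkɔ], shows underlying /pubɔlɔk/. Applying the same rule before a front vowel gives [pubɔlɔtʃɛ].

[pubɔlɔtʃɛ]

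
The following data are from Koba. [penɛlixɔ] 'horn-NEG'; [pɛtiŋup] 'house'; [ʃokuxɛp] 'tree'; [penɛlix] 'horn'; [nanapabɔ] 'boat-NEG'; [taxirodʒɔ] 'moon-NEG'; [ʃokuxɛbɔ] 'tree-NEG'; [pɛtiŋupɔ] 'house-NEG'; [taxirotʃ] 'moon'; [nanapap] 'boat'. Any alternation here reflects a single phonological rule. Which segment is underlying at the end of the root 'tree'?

/b/

The root 'tree' surfaces as [ʃokuxɛbɔ] and [ʃokuxɛp], with a stem-final [b] ~ [p] alternation.
Compare 'house', with invariant [p] in [pɛtiŋupɔ] and [pɛtiŋup]: an analysis with underlying /p/ and a rule producing [b] before the NEG suffix would wrongly predict alternation here too.
So /b/ is underlying, and a rule of word-final obstruent devoicing — voiced obstruents become voiceless word-finally — gives [p].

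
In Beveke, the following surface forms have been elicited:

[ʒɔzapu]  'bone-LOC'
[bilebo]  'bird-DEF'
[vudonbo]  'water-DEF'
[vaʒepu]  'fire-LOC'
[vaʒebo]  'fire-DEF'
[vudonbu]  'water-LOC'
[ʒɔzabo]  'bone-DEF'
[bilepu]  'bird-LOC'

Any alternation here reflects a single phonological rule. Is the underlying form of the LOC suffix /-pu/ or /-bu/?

/-pu/

The LOC morpheme has two allomorphs, [-bu] and [-pu].
By contrast the DEF suffix keeps its initial [b] throughout — that segment must be underlying.
So the underlying form is /-pu/, and voiceless stops become voiced after a nasal.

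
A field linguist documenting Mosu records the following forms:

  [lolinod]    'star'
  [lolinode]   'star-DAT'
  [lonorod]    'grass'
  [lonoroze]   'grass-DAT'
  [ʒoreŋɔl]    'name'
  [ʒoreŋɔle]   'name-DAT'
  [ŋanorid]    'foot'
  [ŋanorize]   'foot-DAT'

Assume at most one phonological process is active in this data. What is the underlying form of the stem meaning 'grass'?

The root 'grass' surfaces as [lonorod] and [lonoroze], with a stem-final [d] ~ [z] alternation.
If /d/ were underlying and a rule turned it into [z] before the DAT suffix, 'star' would also alternate; but it has [d] in both [lolinod] and [lolinode].
Therefore /z/ is basic and [d] is derived by word-final hardening (voiced fricatives become stops word-finally).

/lonoroz/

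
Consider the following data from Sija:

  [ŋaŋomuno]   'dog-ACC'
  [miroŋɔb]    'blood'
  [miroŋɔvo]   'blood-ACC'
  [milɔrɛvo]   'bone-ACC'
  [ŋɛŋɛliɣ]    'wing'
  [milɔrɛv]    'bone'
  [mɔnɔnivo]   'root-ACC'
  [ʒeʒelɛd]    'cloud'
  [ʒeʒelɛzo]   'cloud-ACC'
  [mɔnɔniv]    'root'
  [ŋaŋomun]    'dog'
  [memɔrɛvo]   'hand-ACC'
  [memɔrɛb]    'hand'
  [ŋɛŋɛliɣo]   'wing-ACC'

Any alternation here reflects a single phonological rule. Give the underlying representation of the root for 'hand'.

/memɔrɛb/

The stem for 'hand' ends in [v] in [memɔrɛvo] but [b] in [memɔrɛb].
Compare 'root', with invariant [v] in [mɔnɔnivo] and [mɔnɔniv]: an analysis with underlying /v/ and a rule producing [b] in isolation would wrongly predict alternation here too.
The underlying segment must be /b/; voiced stops become fricatives between vowels, yielding [v] there.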